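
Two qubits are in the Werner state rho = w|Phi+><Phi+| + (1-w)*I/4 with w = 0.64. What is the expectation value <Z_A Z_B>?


|Phi+> = (|00> + |11>)/sqrt(2)
For the pure Bell state, <Z_A Z_B> = +1 (Bell-state Pauli correlator).
The maximally-mixed part I/4 has tr(I/4 * P tensor P) = 0 for any traceless Pauli P.
So <Z_A Z_B>_rho = w * (+1) + (1 - w) * 0
= 0.64 * (+1)
= 0.6400

0.6400


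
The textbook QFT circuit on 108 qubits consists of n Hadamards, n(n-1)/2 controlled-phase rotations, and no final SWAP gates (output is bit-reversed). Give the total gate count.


Hadamard gates: 108
Controlled rotations: n*(n-1)/2 = 108*107/2 = 5778
SWAP gates: 0 (omitted)
Total = 108 + 5778
= 5886

5886


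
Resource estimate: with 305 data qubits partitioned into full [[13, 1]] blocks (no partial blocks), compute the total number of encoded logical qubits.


Each code block uses 13 physical qubits for 1 logical qubit(s).
Number of complete blocks = floor(305 / 13) = 23
Logical qubits = 23 * 1
= 23

23


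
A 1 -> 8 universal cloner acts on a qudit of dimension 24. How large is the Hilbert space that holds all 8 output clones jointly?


Output space = H^(tensor 8) where dim(H) = 24
dim = 24^8
= 576 (after 2 factors)
= 13824 (after 3 factors)
= 331776 (after 4 factors)
= 7962624 (after 5 factors)
= 191102976 (after 6 factors)
= 4586471424 (after 7 factors)
= 110075314176 (after 8 factors)
= 110075314176

110075314176


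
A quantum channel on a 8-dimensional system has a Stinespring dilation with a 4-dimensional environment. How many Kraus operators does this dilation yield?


Tracing out the environment in an orthonormal basis {|i>_E} gives Kraus operators K_i = <i|_E U |0>_E.
Number of Kraus operators = dim(H_env) = d_env
= 4

4


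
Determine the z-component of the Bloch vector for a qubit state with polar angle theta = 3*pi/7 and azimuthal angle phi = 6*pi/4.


theta = 1.3464, phi = 4.7124
r_z = cos(theta) = 0.2225

0.2225


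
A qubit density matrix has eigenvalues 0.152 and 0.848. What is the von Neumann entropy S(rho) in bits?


S = -p*log2(p) - (1-p)*log2(1-p)
p = 0.1520, 1-p = 0.8480
= -0.1520 * log2(0.1520) - 0.8480 * log2(0.8480)
= -(-0.4131) - (-0.2017)
= 0.6148

0.6148


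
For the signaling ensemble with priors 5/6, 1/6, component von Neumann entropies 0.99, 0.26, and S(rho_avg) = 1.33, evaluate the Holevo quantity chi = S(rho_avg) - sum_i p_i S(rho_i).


chi = S(rho) - sum_i p_i * S(rho_i)
Weighted entropy = 5/6 * 0.99 + 1/6 * 0.26
= 0.8683
chi = 1.33 - 0.8683
= 0.4617

0.4617


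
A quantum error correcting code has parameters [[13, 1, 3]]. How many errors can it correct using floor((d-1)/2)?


Code parameters: [[13, 1, 3]], distance d = 3.
Number of correctable errors = floor((d-1)/2)
= floor((3 - 1)/2)
= floor(2/2)
= 1

1


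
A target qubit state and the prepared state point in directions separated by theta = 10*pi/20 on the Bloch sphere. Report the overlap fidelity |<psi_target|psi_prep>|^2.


For states separated by angle theta on Bloch sphere:
F = cos^2(theta/2)
theta = 10*pi/20 = 1.5708
theta/2 = 0.7854
cos(theta/2) = 0.7071
F = 0.5000

0.5000


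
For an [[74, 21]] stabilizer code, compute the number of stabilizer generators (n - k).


For an [[n,k]] stabilizer code:
Number of stabilizer generators = n - k
= 74 - 21
= 53

53


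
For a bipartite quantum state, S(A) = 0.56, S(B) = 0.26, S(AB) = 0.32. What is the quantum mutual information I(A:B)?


I(A:B) = S(A) + S(B) - S(AB)
= 0.56 + 0.26 - 0.32
= 0.5000

0.5000


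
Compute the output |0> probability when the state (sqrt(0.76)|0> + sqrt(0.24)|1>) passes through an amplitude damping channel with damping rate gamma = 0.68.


For amplitude damping with parameter gamma on state sqrt(a)|0> + sqrt(b)|1>:
alpha^2 = 0.76, beta^2 = 0.24
P(|0>) = alpha^2 + gamma * beta^2
= 0.76 + 0.68 * 0.24
= 0.76 + 0.1632
= 0.9232

0.9232


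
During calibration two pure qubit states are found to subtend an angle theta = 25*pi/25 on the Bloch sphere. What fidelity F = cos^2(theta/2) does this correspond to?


For states separated by angle theta on Bloch sphere:
F = cos^2(theta/2)
theta = 25*pi/25 = 3.1416
theta/2 = 1.5708
cos(theta/2) = 0.0000
F = 0.0000

0.0000


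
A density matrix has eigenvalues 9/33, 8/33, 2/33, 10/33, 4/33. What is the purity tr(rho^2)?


tr(rho^2) = sum of eigenvalues squared
= (9/33)^2 + (8/33)^2 + (2/33)^2 + (10/33)^2 + (4/33)^2
= (81 + 64 + 4 + 100 + 16) / 1089
= 265/1089
= 0.2433

0.2433


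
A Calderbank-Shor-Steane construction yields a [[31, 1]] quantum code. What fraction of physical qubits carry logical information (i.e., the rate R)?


Code rate R = k/n
= 1/31
= 0.0323

0.0323


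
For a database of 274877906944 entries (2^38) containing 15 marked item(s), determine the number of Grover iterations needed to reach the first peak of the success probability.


After j Grover iterations the success probability is P(j) = sin^2((2j+1)*theta), where sin(theta) = sqrt(k/N).
N = 2^38 = 274877906944, k = 15
sin(theta) = sqrt(k/N) = 7.38712949e-06
theta = arcsin(sqrt(k/N)) = 7.38712949e-06 rad
P(j) reaches its first maximum when (2j+1)*theta is as close as possible to pi/2, i.e. j = round(pi/(4*theta) - 1/2).
pi/(4*theta) - 1/2 = 106319.3045
(For comparison, the common estimate pi/4 * sqrt(N/k) = 106319.8045; the exact maximiser is used here.)
Optimal iterations = 106319

106319


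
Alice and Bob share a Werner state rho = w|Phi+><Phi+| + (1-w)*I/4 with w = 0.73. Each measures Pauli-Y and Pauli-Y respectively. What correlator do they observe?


|Phi+> = (|00> + |11>)/sqrt(2)
For the pure Bell state, <Y_A Y_B> = -1 (Bell-state Pauli correlator).
The maximally-mixed part I/4 has tr(I/4 * P tensor P) = 0 for any traceless Pauli P.
So <Y_A Y_B>_rho = w * (-1) + (1 - w) * 0
= 0.73 * (-1)
= -0.7300

-0.7300


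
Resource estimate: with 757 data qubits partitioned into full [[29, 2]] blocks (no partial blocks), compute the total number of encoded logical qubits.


Each code block uses 29 physical qubits for 2 logical qubit(s).
Number of complete blocks = floor(757 / 29) = 26
Logical qubits = 26 * 2
= 52

52


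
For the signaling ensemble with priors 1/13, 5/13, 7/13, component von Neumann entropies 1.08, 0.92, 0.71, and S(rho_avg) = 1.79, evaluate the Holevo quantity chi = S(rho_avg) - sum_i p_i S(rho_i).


chi = S(rho) - sum_i p_i * S(rho_i)
Weighted entropy = 1/13 * 1.08 + 5/13 * 0.92 + 7/13 * 0.71
= 0.8192
chi = 1.79 - 0.8192
= 0.9708

0.9708


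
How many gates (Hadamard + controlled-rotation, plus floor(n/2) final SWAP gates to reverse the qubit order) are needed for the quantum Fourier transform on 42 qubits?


Hadamard gates: 42
Controlled rotations: n*(n-1)/2 = 42*41/2 = 861
SWAP gates: floor(n/2) = floor(42/2) = 21
Total = 42 + 861 + 21
= 924

924


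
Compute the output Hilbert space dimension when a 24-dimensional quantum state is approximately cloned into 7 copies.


Output space = H^(tensor 7) where dim(H) = 24
dim = 24^7
= 576 (after 2 factors)
= 13824 (after 3 factors)
= 331776 (after 4 factors)
= 7962624 (after 5 factors)
= 191102976 (after 6 factors)
= 4586471424 (after 7 factors)
= 4586471424

4586471424


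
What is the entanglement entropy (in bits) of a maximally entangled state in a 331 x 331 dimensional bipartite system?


For a maximally entangled state in d x d:
S = log2(d) = log2(331)
= 8.3707

8.3707


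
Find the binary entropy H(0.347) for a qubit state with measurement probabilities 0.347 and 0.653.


S = -p*log2(p) - (1-p)*log2(1-p)
p = 0.3470, 1-p = 0.6530
= -0.3470 * log2(0.3470) - 0.6530 * log2(0.6530)
= -(-0.5299) - (-0.4015)
= 0.9314

0.9314


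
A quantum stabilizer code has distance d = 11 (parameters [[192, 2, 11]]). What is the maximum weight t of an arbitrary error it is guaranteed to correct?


Code parameters: [[192, 2, 11]], distance d = 11.
Number of correctable errors = floor((d-1)/2)
= floor((11 - 1)/2)
= floor(10/2)
= 5

5


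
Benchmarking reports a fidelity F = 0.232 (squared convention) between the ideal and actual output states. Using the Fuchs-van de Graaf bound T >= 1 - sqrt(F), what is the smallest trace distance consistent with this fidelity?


Fuchs-van de Graaf (squared-fidelity convention): 1 - sqrt(F) <= T <= sqrt(1 - F).
Lower bound: T >= 1 - sqrt(F)
sqrt(F) = sqrt(0.232) = 0.4817
T >= 1 - 0.4817
T >= 0.5183

0.5183


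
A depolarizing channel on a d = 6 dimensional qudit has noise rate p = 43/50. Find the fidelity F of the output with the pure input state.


F = (1-p) + p/d
= (1 - 0.8600) + 0.8600/6
= 0.1400 + 0.1433
= 0.2833

0.2833


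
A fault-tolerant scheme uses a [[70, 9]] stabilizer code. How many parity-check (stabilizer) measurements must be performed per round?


For an [[n,k]] stabilizer code:
Number of stabilizer generators = n - k
= 70 - 9
= 61

61


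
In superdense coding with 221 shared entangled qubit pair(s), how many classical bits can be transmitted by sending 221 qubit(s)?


Superdense coding allows 2 classical bits per shared entangled pair.
221 pair(s) -> 2 * 221 = 442 classical bits

442


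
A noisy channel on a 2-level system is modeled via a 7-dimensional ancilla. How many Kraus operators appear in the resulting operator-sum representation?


Tracing out the environment in an orthonormal basis {|i>_E} gives Kraus operators K_i = <i|_E U |0>_E.
Number of Kraus operators = dim(H_env) = d_env
= 7

7


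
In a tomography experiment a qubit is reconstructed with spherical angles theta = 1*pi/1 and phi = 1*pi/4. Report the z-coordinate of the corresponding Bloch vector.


theta = 3.1416, phi = 0.7854
r_z = cos(theta) = -1.0000

-1.0000


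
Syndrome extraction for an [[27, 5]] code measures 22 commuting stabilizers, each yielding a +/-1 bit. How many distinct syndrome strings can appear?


Each stabilizer generator gives a binary (+1 or -1) measurement outcome.
With 22 independent generators:
Total syndromes = 2^22
= 4194304

4194304


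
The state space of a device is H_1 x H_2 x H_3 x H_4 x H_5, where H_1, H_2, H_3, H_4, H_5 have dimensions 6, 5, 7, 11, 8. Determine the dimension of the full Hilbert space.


dim(H_1 x H_2 x H_3 x H_4 x H_5) = 6 * 5 * 7 * 11 * 8
= 30 * 7 * 11 * 8
= 210 * 11 * 8
= 2310 * 8
= 18480

18480


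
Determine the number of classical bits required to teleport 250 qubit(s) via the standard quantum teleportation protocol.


Quantum teleportation requires 2 classical bits per qubit teleported.
250 qubit(s) -> 2 * 250 = 500 classical bits

500


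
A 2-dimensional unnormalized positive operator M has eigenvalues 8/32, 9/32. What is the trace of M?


tr(M) = sum of eigenvalues
= 8/32 + 9/32
= 17/32
= 0.5312

0.5312


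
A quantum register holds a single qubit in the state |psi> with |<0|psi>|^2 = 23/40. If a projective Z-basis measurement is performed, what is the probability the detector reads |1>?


|alpha|^2 = 23/40 = 0.5750
|beta|^2 = 1 - 23/40 = 17/40 = 0.4250
P(|1>) = |beta|^2 = 0.4250

0.4250


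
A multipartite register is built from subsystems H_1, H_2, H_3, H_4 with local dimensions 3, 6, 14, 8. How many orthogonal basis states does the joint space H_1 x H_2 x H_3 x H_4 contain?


dim(H_1 x H_2 x H_3 x H_4) = 3 * 6 * 14 * 8
= 18 * 14 * 8
= 252 * 8
= 2016

2016


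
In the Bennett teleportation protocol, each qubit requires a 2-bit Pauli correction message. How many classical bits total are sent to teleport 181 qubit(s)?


Quantum teleportation requires 2 classical bits per qubit teleported.
181 qubit(s) -> 2 * 181 = 362 classical bits

362


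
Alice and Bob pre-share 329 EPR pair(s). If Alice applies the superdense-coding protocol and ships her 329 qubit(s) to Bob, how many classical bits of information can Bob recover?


Superdense coding allows 2 classical bits per shared entangled pair.
329 pair(s) -> 2 * 329 = 658 classical bits

658


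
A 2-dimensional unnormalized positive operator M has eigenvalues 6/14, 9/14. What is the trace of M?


tr(M) = sum of eigenvalues
= 6/14 + 9/14
= 15/14
= 1.0714

1.0714


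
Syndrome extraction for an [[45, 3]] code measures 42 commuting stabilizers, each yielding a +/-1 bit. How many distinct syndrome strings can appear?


Each stabilizer generator gives a binary (+1 or -1) measurement outcome.
With 42 independent generators:
Total syndromes = 2^42
= 4398046511104

4398046511104


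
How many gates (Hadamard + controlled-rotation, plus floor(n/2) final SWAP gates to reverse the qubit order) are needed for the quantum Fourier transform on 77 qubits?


Hadamard gates: 77
Controlled rotations: n*(n-1)/2 = 77*76/2 = 2926
SWAP gates: floor(n/2) = floor(77/2) = 38
Total = 77 + 2926 + 38
= 3041

3041


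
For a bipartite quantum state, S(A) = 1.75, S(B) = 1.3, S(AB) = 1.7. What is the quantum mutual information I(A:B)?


I(A:B) = S(A) + S(B) - S(AB)
= 1.75 + 1.3 - 1.7
= 1.3500

1.3500


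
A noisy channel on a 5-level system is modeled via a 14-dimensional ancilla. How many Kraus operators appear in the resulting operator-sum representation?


Tracing out the environment in an orthonormal basis {|i>_E} gives Kraus operators K_i = <i|_E U |0>_E.
Number of Kraus operators = dim(H_env) = d_env
= 14

14


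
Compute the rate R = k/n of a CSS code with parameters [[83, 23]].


Code rate R = k/n
= 23/83
= 0.2771

0.2771


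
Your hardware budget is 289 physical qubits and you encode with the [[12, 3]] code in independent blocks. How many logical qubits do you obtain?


Each code block uses 12 physical qubits for 3 logical qubit(s).
Number of complete blocks = floor(289 / 12) = 24
Logical qubits = 24 * 3
= 72

72


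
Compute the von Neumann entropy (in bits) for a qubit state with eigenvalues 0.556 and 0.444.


S = -p*log2(p) - (1-p)*log2(1-p)
p = 0.5560, 1-p = 0.4440
= -0.5560 * log2(0.5560) - 0.4440 * log2(0.4440)
= -(-0.4708) - (-0.5201)
= 0.9909

0.9909


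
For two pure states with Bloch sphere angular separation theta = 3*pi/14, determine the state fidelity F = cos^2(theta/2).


For states separated by angle theta on Bloch sphere:
F = cos^2(theta/2)
theta = 3*pi/14 = 0.6732
theta/2 = 0.3366
cos(theta/2) = 0.9439
F = 0.8909

0.8909


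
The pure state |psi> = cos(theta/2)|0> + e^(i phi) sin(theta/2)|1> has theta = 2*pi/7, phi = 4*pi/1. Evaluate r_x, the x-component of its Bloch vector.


theta = 0.8976, phi = 12.5664
r_x = sin(theta)*cos(phi) = 0.7818 * 1.0000
r_x = 0.7818

0.7818


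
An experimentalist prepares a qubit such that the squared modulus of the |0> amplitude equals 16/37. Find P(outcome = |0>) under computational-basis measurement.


|alpha|^2 = 16/37 = 0.4324
|beta|^2 = 1 - 16/37 = 21/37 = 0.5676
P(|0>) = |alpha|^2 = 0.4324

0.4324


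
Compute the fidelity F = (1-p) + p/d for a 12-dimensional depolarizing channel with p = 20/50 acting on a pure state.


F = (1-p) + p/d
= (1 - 0.4000) + 0.4000/12
= 0.6000 + 0.0333
= 0.6333

0.6333


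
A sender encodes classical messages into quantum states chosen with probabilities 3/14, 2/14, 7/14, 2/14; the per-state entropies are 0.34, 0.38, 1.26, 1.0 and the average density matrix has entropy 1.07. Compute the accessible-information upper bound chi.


chi = S(rho) - sum_i p_i * S(rho_i)
Weighted entropy = 3/14 * 0.34 + 2/14 * 0.38 + 7/14 * 1.26 + 2/14 * 1.0
= 0.9000
chi = 1.07 - 0.9000
= 0.1700

0.1700


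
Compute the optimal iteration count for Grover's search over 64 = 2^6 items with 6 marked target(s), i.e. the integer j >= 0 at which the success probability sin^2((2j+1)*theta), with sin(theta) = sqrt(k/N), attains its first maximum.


After j Grover iterations the success probability is P(j) = sin^2((2j+1)*theta), where sin(theta) = sqrt(k/N).
N = 2^6 = 64, k = 6
sin(theta) = sqrt(k/N) = 0.3061862178
theta = arcsin(sqrt(k/N)) = 0.3111842443 rad
P(j) reaches its first maximum when (2j+1)*theta is as close as possible to pi/2, i.e. j = round(pi/(4*theta) - 1/2).
pi/(4*theta) - 1/2 = 2.0239
(For comparison, the common estimate pi/4 * sqrt(N/k) = 2.5651; the exact maximiser is used here.)
Optimal iterations = 2

2


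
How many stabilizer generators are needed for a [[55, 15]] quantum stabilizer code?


For an [[n,k]] stabilizer code:
Number of stabilizer generators = n - k
= 55 - 15
= 40

40


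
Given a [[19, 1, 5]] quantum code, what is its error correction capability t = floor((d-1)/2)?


Code parameters: [[19, 1, 5]], distance d = 5.
Number of correctable errors = floor((d-1)/2)
= floor((5 - 1)/2)
= floor(4/2)
= 2

2


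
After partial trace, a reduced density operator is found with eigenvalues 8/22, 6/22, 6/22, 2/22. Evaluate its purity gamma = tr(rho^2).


tr(rho^2) = sum of eigenvalues squared
= (8/22)^2 + (6/22)^2 + (6/22)^2 + (2/22)^2
= (64 + 36 + 36 + 4) / 484
= 140/484
= 0.2893

0.2893


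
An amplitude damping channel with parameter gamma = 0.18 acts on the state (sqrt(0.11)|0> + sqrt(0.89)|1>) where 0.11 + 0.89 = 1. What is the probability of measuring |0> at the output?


For amplitude damping with parameter gamma on state sqrt(a)|0> + sqrt(b)|1>:
alpha^2 = 0.11, beta^2 = 0.89
P(|0>) = alpha^2 + gamma * beta^2
= 0.11 + 0.18 * 0.89
= 0.11 + 0.1602
= 0.2702

0.2702


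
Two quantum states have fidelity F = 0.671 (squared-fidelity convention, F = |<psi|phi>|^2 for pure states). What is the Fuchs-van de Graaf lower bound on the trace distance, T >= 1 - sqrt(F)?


Fuchs-van de Graaf (squared-fidelity convention): 1 - sqrt(F) <= T <= sqrt(1 - F).
Lower bound: T >= 1 - sqrt(F)
sqrt(F) = sqrt(0.671) = 0.8191
T >= 1 - 0.8191
T >= 0.1809

0.1809


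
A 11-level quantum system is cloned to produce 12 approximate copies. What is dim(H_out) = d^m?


Output space = H^(tensor 12) where dim(H) = 11
dim = 11^12
= 121 (after 2 factors)
= 1331 (after 3 factors)
= 14641 (after 4 factors)
= 161051 (after 5 factors)
= 1771561 (after 6 factors)
= 19487171 (after 7 factors)
= 214358881 (after 8 factors)
= 2357947691 (after 9 factors)
= 25937424601 (after 10 factors)
= 285311670611 (after 11 factors)
= 3138428376721 (after 12 factors)
= 3138428376721

3138428376721


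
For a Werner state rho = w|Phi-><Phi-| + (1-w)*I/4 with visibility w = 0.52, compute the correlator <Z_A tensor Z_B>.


|Phi-> = (|00> - |11>)/sqrt(2)
For the pure Bell state, <Z_A Z_B> = +1 (Bell-state Pauli correlator).
The maximally-mixed part I/4 has tr(I/4 * P tensor P) = 0 for any traceless Pauli P.
So <Z_A Z_B>_rho = w * (+1) + (1 - w) * 0
= 0.52 * (+1)
= 0.5200

0.5200


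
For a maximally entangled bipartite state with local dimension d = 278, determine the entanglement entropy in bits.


For a maximally entangled state in d x d:
S = log2(d) = log2(278)
= 8.1189

8.1189


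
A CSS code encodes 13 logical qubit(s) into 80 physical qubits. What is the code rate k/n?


Code rate R = k/n
= 13/80
= 0.1625

0.1625


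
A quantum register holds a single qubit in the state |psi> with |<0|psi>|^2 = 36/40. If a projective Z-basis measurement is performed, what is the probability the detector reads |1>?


|alpha|^2 = 36/40 = 0.9000
|beta|^2 = 1 - 36/40 = 4/40 = 0.1000
P(|1>) = |beta|^2 = 0.1000

0.1000


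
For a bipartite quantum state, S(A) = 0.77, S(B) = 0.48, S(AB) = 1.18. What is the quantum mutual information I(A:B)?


I(A:B) = S(A) + S(B) - S(AB)
= 0.77 + 0.48 - 1.18
= 0.0700

0.0700


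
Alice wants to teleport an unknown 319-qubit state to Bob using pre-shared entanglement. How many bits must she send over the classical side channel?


Quantum teleportation requires 2 classical bits per qubit teleported.
319 qubit(s) -> 2 * 319 = 638 classical bits

638


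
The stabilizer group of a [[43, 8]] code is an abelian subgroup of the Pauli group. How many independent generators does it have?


For an [[n,k]] stabilizer code:
Number of stabilizer generators = n - k
= 43 - 8
= 35

35


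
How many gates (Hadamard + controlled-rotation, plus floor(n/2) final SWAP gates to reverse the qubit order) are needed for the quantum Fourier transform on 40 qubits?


Hadamard gates: 40
Controlled rotations: n*(n-1)/2 = 40*39/2 = 780
SWAP gates: floor(n/2) = floor(40/2) = 20
Total = 40 + 780 + 20
= 840

840


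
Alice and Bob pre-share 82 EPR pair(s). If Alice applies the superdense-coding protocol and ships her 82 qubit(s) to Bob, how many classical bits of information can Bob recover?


Superdense coding allows 2 classical bits per shared entangled pair.
82 pair(s) -> 2 * 82 = 164 classical bits

164


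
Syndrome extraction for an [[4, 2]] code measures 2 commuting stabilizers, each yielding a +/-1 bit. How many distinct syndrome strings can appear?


Each stabilizer generator gives a binary (+1 or -1) measurement outcome.
With 2 independent generators:
Total syndromes = 2^2
= 4

4


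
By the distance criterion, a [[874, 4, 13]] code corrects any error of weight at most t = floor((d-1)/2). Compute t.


Code parameters: [[874, 4, 13]], distance d = 13.
Number of correctable errors = floor((d-1)/2)
= floor((13 - 1)/2)
= floor(12/2)
= 6

6


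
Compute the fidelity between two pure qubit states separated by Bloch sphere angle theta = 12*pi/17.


For states separated by angle theta on Bloch sphere:
F = cos^2(theta/2)
theta = 12*pi/17 = 2.2176
theta/2 = 1.1088
cos(theta/2) = 0.4457
F = 0.1987

0.1987


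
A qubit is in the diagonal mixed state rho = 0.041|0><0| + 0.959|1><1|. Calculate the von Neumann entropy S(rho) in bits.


S = -p*log2(p) - (1-p)*log2(1-p)
p = 0.0410, 1-p = 0.9590
= -0.0410 * log2(0.0410) - 0.9590 * log2(0.9590)
= -(-0.1889) - (-0.0579)
= 0.2469

0.2469


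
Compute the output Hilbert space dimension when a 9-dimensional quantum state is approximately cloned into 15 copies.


Output space = H^(tensor 15) where dim(H) = 9
dim = 9^15
= 81 (after 2 factors)
= 729 (after 3 factors)
= 6561 (after 4 factors)
= 59049 (after 5 factors)
= 531441 (after 6 factors)
= 4782969 (after 7 factors)
= 43046721 (after 8 factors)
= 387420489 (after 9 factors)
= 3486784401 (after 10 factors)
= 31381059609 (after 11 factors)
= 282429536481 (after 12 factors)
= 2541865828329 (after 13 factors)
= 22876792454961 (after 14 factors)
= 205891132094649 (after 15 factors)
= 205891132094649

205891132094649


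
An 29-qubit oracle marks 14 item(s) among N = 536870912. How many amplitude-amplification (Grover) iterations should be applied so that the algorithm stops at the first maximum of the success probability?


After j Grover iterations the success probability is P(j) = sin^2((2j+1)*theta), where sin(theta) = sqrt(k/N).
N = 2^29 = 536870912, k = 14
sin(theta) = sqrt(k/N) = 0.0001614838447
theta = arcsin(sqrt(k/N)) = 0.0001614838454 rad
P(j) reaches its first maximum when (2j+1)*theta is as close as possible to pi/2, i.e. j = round(pi/(4*theta) - 1/2).
pi/(4*theta) - 1/2 = 4863.1330
(For comparison, the common estimate pi/4 * sqrt(N/k) = 4863.6330; the exact maximiser is used here.)
Optimal iterations = 4863

4863


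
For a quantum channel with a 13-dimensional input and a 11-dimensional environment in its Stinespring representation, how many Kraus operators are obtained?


Tracing out the environment in an orthonormal basis {|i>_E} gives Kraus operators K_i = <i|_E U |0>_E.
Number of Kraus operators = dim(H_env) = d_env
= 11

11


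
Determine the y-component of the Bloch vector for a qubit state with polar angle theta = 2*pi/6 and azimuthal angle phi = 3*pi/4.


theta = 1.0472, phi = 2.3562
r_y = sin(theta)*sin(phi) = 0.8660 * 0.7071
r_y = 0.6124

0.6124


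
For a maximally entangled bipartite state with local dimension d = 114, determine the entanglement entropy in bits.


For a maximally entangled state in d x d:
S = log2(d) = log2(114)
= 6.8329

6.8329


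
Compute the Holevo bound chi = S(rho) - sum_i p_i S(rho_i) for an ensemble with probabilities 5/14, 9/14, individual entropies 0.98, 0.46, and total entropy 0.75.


chi = S(rho) - sum_i p_i * S(rho_i)
Weighted entropy = 5/14 * 0.98 + 9/14 * 0.46
= 0.6457
chi = 0.75 - 0.6457
= 0.1043

0.1043


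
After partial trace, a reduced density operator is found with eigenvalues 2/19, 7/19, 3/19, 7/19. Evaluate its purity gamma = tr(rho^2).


tr(rho^2) = sum of eigenvalues squared
= (2/19)^2 + (7/19)^2 + (3/19)^2 + (7/19)^2
= (4 + 49 + 9 + 49) / 361
= 111/361
= 0.3075

0.3075


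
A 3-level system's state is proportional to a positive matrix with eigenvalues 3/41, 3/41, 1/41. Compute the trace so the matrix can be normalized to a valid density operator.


tr(M) = sum of eigenvalues
= 3/41 + 3/41 + 1/41
= 7/41
= 0.1707

0.1707


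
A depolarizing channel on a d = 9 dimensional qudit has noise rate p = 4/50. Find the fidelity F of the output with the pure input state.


F = (1-p) + p/d
= (1 - 0.0800) + 0.0800/9
= 0.9200 + 0.0089
= 0.9289

0.9289


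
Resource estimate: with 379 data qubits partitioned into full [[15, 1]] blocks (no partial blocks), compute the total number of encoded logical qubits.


Each code block uses 15 physical qubits for 1 logical qubit(s).
Number of complete blocks = floor(379 / 15) = 25
Logical qubits = 25 * 1
= 25

25


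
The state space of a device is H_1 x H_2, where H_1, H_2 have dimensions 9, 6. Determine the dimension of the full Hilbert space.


dim(H_1 x H_2) = 9 * 6
= 54

54


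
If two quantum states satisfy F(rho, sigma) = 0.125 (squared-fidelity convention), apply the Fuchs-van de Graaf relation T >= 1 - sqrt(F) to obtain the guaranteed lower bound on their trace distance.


Fuchs-van de Graaf (squared-fidelity convention): 1 - sqrt(F) <= T <= sqrt(1 - F).
Lower bound: T >= 1 - sqrt(F)
sqrt(F) = sqrt(0.125) = 0.3536
T >= 1 - 0.3536
T >= 0.6464

0.6464


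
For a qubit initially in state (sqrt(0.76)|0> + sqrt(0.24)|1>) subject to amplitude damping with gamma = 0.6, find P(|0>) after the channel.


For amplitude damping with parameter gamma on state sqrt(a)|0> + sqrt(b)|1>:
alpha^2 = 0.76, beta^2 = 0.24
P(|0>) = alpha^2 + gamma * beta^2
= 0.76 + 0.6 * 0.24
= 0.76 + 0.1440
= 0.9040

0.9040


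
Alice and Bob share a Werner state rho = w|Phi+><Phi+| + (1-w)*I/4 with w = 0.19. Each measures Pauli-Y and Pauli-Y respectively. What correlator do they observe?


|Phi+> = (|00> + |11>)/sqrt(2)
For the pure Bell state, <Y_A Y_B> = -1 (Bell-state Pauli correlator).
The maximally-mixed part I/4 has tr(I/4 * P tensor P) = 0 for any traceless Pauli P.
So <Y_A Y_B>_rho = w * (-1) + (1 - w) * 0
= 0.19 * (-1)
= -0.1900

-0.1900


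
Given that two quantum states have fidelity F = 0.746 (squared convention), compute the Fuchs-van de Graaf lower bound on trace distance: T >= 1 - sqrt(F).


Fuchs-van de Graaf (squared-fidelity convention): 1 - sqrt(F) <= T <= sqrt(1 - F).
Lower bound: T >= 1 - sqrt(F)
sqrt(F) = sqrt(0.746) = 0.8637
T >= 1 - 0.8637
T >= 0.1363

0.1363


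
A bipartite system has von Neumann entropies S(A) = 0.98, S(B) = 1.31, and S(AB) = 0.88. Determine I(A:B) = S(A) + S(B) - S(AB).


I(A:B) = S(A) + S(B) - S(AB)
= 0.98 + 1.31 - 0.88
= 1.4100

1.4100


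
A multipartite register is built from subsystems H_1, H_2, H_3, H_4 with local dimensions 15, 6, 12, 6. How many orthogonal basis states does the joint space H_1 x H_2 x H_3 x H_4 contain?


dim(H_1 x H_2 x H_3 x H_4) = 15 * 6 * 12 * 6
= 90 * 12 * 6
= 1080 * 6
= 6480

6480


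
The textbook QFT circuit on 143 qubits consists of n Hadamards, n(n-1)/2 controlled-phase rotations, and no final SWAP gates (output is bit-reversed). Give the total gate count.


Hadamard gates: 143
Controlled rotations: n*(n-1)/2 = 143*142/2 = 10153
SWAP gates: 0 (omitted)
Total = 143 + 10153
= 10296

10296


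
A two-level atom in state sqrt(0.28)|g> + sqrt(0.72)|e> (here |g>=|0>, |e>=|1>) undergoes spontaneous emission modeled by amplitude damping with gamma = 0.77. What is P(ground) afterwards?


For amplitude damping with parameter gamma on state sqrt(a)|0> + sqrt(b)|1>:
alpha^2 = 0.28, beta^2 = 0.72
P(|0>) = alpha^2 + gamma * beta^2
= 0.28 + 0.77 * 0.72
= 0.28 + 0.5544
= 0.8344

0.8344


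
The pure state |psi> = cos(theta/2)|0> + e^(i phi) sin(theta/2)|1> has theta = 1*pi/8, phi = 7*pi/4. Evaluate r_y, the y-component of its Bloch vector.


theta = 0.3927, phi = 5.4978
r_y = sin(theta)*sin(phi) = 0.3827 * -0.7071
r_y = -0.2706

-0.2706


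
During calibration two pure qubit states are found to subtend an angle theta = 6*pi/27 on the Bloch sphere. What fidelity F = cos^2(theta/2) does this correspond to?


For states separated by angle theta on Bloch sphere:
F = cos^2(theta/2)
theta = 6*pi/27 = 0.6981
theta/2 = 0.3491
cos(theta/2) = 0.9397
F = 0.8830

0.8830


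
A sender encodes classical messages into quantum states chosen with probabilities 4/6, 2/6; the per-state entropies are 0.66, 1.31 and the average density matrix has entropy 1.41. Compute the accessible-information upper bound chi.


chi = S(rho) - sum_i p_i * S(rho_i)
Weighted entropy = 4/6 * 0.66 + 2/6 * 1.31
= 0.8767
chi = 1.41 - 0.8767
= 0.5333

0.5333


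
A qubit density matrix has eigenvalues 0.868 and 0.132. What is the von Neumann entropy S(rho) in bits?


S = -p*log2(p) - (1-p)*log2(1-p)
p = 0.8680, 1-p = 0.1320
= -0.8680 * log2(0.8680) - 0.1320 * log2(0.1320)
= -(-0.1773) - (-0.3856)
= 0.5629

0.5629


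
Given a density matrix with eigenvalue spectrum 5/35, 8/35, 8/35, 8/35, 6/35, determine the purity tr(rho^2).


tr(rho^2) = sum of eigenvalues squared
= (5/35)^2 + (8/35)^2 + (8/35)^2 + (8/35)^2 + (6/35)^2
= (25 + 64 + 64 + 64 + 36) / 1225
= 253/1225
= 0.2065

0.2065


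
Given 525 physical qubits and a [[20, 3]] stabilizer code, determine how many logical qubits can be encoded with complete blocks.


Each code block uses 20 physical qubits for 3 logical qubit(s).
Number of complete blocks = floor(525 / 20) = 26
Logical qubits = 26 * 3
= 78

78


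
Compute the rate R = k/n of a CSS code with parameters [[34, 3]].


Code rate R = k/n
= 3/34
= 0.0882

0.0882


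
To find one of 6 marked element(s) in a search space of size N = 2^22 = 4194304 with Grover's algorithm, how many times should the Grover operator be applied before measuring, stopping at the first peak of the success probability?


After j Grover iterations the success probability is P(j) = sin^2((2j+1)*theta), where sin(theta) = sqrt(k/N).
N = 2^22 = 4194304, k = 6
sin(theta) = sqrt(k/N) = 0.001196039913
theta = arcsin(sqrt(k/N)) = 0.001196040199 rad
P(j) reaches its first maximum when (2j+1)*theta is as close as possible to pi/2, i.e. j = round(pi/(4*theta) - 1/2).
pi/(4*theta) - 1/2 = 656.1654
(For comparison, the common estimate pi/4 * sqrt(N/k) = 656.6655; the exact maximiser is used here.)
Optimal iterations = 656

656


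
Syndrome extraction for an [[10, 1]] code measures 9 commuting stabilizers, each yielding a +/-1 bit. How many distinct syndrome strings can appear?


Each stabilizer generator gives a binary (+1 or -1) measurement outcome.
With 9 independent generators:
Total syndromes = 2^9
= 512

512


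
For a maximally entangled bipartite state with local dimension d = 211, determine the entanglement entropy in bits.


For a maximally entangled state in d x d:
S = log2(d) = log2(211)
= 7.7211

7.7211


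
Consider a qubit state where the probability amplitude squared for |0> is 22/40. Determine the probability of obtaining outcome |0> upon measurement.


|alpha|^2 = 22/40 = 0.5500
|beta|^2 = 1 - 22/40 = 18/40 = 0.4500
P(|0>) = |alpha|^2 = 0.5500

0.5500


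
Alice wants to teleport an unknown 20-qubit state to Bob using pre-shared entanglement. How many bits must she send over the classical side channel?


Quantum teleportation requires 2 classical bits per qubit teleported.
20 qubit(s) -> 2 * 20 = 40 classical bits

40


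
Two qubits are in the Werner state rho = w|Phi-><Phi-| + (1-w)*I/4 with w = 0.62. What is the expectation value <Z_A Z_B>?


|Phi-> = (|00> - |11>)/sqrt(2)
For the pure Bell state, <Z_A Z_B> = +1 (Bell-state Pauli correlator).
The maximally-mixed part I/4 has tr(I/4 * P tensor P) = 0 for any traceless Pauli P.
So <Z_A Z_B>_rho = w * (+1) + (1 - w) * 0
= 0.62 * (+1)
= 0.6200

0.6200


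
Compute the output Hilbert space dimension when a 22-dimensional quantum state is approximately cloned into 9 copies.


Output space = H^(tensor 9) where dim(H) = 22
dim = 22^9
= 484 (after 2 factors)
= 10648 (after 3 factors)
= 234256 (after 4 factors)
= 5153632 (after 5 factors)
= 113379904 (after 6 factors)
= 2494357888 (after 7 factors)
= 54875873536 (after 8 factors)
= 1207269217792 (after 9 factors)
= 1207269217792

1207269217792


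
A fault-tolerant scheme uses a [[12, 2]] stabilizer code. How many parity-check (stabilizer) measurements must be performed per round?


For an [[n,k]] stabilizer code:
Number of stabilizer generators = n - k
= 12 - 2
= 10

10


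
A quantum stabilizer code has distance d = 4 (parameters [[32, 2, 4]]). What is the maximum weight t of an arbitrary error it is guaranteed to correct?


Code parameters: [[32, 2, 4]], distance d = 4.
Number of correctable errors = floor((d-1)/2)
= floor((4 - 1)/2)
= floor(3/2)
= 1

1


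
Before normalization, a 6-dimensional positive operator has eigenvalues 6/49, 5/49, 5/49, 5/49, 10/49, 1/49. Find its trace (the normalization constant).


tr(M) = sum of eigenvalues
= 6/49 + 5/49 + 5/49 + 5/49 + 10/49 + 1/49
= 32/49
= 0.6531

0.6531


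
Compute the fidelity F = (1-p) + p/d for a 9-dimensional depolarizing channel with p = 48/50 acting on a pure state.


F = (1-p) + p/d
= (1 - 0.9600) + 0.9600/9
= 0.0400 + 0.1067
= 0.1467

0.1467


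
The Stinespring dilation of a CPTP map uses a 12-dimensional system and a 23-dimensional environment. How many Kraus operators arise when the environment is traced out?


Tracing out the environment in an orthonormal basis {|i>_E} gives Kraus operators K_i = <i|_E U |0>_E.
Number of Kraus operators = dim(H_env) = d_env
= 23

23


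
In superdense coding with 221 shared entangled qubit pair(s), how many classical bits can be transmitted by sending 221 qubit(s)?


Superdense coding allows 2 classical bits per shared entangled pair.
221 pair(s) -> 2 * 221 = 442 classical bits

442


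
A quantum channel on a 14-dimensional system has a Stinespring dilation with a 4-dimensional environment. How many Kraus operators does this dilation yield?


Tracing out the environment in an orthonormal basis {|i>_E} gives Kraus operators K_i = <i|_E U |0>_E.
Number of Kraus operators = dim(H_env) = d_env
= 4

4


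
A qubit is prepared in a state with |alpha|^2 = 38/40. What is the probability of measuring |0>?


|alpha|^2 = 38/40 = 0.9500
|beta|^2 = 1 - 38/40 = 2/40 = 0.0500
P(|0>) = |alpha|^2 = 0.9500

0.9500


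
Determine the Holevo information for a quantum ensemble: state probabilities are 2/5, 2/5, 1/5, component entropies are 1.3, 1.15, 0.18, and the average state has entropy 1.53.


chi = S(rho) - sum_i p_i * S(rho_i)
Weighted entropy = 2/5 * 1.3 + 2/5 * 1.15 + 1/5 * 0.18
= 1.0160
chi = 1.53 - 1.0160
= 0.5140

0.5140


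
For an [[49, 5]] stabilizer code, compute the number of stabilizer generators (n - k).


For an [[n,k]] stabilizer code:
Number of stabilizer generators = n - k
= 49 - 5
= 44

44


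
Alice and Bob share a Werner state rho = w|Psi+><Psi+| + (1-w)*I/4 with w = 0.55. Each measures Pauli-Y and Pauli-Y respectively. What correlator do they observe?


|Psi+> = (|01> + |10>)/sqrt(2)
For the pure Bell state, <Y_A Y_B> = +1 (Bell-state Pauli correlator).
The maximally-mixed part I/4 has tr(I/4 * P tensor P) = 0 for any traceless Pauli P.
So <Y_A Y_B>_rho = w * (+1) + (1 - w) * 0
= 0.55 * (+1)
= 0.5500

0.5500


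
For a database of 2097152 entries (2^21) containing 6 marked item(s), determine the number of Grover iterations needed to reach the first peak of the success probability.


After j Grover iterations the success probability is P(j) = sin^2((2j+1)*theta), where sin(theta) = sqrt(k/N).
N = 2^21 = 2097152, k = 6
sin(theta) = sqrt(k/N) = 0.001691455867
theta = arcsin(sqrt(k/N)) = 0.001691456673 rad
P(j) reaches its first maximum when (2j+1)*theta is as close as possible to pi/2, i.e. j = round(pi/(4*theta) - 1/2).
pi/(4*theta) - 1/2 = 463.8324
(For comparison, the common estimate pi/4 * sqrt(N/k) = 464.3326; the exact maximiser is used here.)
Optimal iterations = 464

464


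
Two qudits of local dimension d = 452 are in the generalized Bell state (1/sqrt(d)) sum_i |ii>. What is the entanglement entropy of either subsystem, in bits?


For a maximally entangled state in d x d:
S = log2(d) = log2(452)
= 8.8202

8.8202


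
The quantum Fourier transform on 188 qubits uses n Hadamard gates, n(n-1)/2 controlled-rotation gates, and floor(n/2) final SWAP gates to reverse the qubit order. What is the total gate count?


Hadamard gates: 188
Controlled rotations: n*(n-1)/2 = 188*187/2 = 17578
SWAP gates: floor(n/2) = floor(188/2) = 94
Total = 188 + 17578 + 94
= 17860

17860


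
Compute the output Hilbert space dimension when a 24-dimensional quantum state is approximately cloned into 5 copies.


Output space = H^(tensor 5) where dim(H) = 24
dim = 24^5
= 576 (after 2 factors)
= 13824 (after 3 factors)
= 331776 (after 4 factors)
= 7962624 (after 5 factors)
= 7962624

7962624


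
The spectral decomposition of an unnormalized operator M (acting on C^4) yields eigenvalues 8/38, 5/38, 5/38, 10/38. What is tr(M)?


tr(M) = sum of eigenvalues
= 8/38 + 5/38 + 5/38 + 10/38
= 28/38
= 0.7368

0.7368


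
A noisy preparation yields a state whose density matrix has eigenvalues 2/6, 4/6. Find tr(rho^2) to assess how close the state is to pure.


tr(rho^2) = sum of eigenvalues squared
= (2/6)^2 + (4/6)^2
= (4 + 16) / 36
= 20/36
= 0.5556

0.5556


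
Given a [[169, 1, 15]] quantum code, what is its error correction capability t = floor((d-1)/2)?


Code parameters: [[169, 1, 15]], distance d = 15.
Number of correctable errors = floor((d-1)/2)
= floor((15 - 1)/2)
= floor(14/2)
= 7

7


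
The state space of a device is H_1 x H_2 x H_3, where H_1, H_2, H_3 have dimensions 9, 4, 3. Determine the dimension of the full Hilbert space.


dim(H_1 x H_2 x H_3) = 9 * 4 * 3
= 36 * 3
= 108

108


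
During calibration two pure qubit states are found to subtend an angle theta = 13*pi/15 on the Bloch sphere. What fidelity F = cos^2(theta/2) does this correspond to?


For states separated by angle theta on Bloch sphere:
F = cos^2(theta/2)
theta = 13*pi/15 = 2.7227
theta/2 = 1.3614
cos(theta/2) = 0.2079
F = 0.0432

0.0432


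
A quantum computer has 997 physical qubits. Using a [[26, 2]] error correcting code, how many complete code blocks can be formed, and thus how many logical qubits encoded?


Each code block uses 26 physical qubits for 2 logical qubit(s).
Number of complete blocks = floor(997 / 26) = 38
Logical qubits = 38 * 2
= 76

76


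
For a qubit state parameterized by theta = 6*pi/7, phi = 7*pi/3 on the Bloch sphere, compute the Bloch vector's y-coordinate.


theta = 2.6928, phi = 7.3304
r_y = sin(theta)*sin(phi) = 0.4339 * 0.8660
r_y = 0.3758

0.3758


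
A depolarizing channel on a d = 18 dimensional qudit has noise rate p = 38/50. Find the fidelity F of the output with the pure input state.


F = (1-p) + p/d
= (1 - 0.7600) + 0.7600/18
= 0.2400 + 0.0422
= 0.2822

0.2822


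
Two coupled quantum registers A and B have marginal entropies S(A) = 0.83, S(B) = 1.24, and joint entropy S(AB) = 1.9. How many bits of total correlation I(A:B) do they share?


I(A:B) = S(A) + S(B) - S(AB)
= 0.83 + 1.24 - 1.9
= 0.1700

0.1700


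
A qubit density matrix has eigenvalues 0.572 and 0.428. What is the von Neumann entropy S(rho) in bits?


S = -p*log2(p) - (1-p)*log2(1-p)
p = 0.5720, 1-p = 0.4280
= -0.5720 * log2(0.5720) - 0.4280 * log2(0.4280)
= -(-0.4610) - (-0.5240)
= 0.9850

0.9850


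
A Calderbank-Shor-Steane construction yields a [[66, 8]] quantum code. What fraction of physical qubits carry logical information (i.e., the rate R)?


Code rate R = k/n
= 8/66
= 0.1212

0.1212
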